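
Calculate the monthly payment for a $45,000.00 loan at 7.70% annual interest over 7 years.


Loan payment formula: PMT = PV × r / (1 − (1 + r)^(−n))
Monthly rate r = 0.077/12 ≈ 0.00641667, n = 84 months
Denominator: 1 − (1 + 0.077/12)^(−84) = 0.415663
PMT = $45,000.00 × (0.077/12) / 0.415663
PMT = $694.67 per month

PMT = PV × r / (1-(1+r)^(-n)) = $694.67/month


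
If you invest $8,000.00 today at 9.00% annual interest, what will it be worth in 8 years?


Future value formula: FV = PV × (1 + r)^t
FV = $8,000.00 × (1 + 0.09)^8
FV = $8,000.00 × 1.992563
FV = $15,940.50

FV = PV × (1 + r)^t = $15,940.50


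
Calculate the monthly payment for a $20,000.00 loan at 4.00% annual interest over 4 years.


Loan payment formula: PMT = PV × r / (1 − (1 + r)^(−n))
Monthly rate r = 0.04/12 ≈ 0.00333333, n = 48 months
Denominator: 1 − (1 + 0.04/12)^(−48) = 0.147629
PMT = $20,000.00 × (0.04/12) / 0.147629
PMT = $451.58 per month

PMT = PV × r / (1-(1+r)^(-n)) = $451.58/month


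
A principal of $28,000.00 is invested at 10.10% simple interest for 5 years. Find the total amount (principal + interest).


Total amount formula: A = P(1 + rt) = P + P·r·t
Interest: I = P × r × t = $28,000.00 × 0.101 × 5 = $14,140.00
A = P + I = $28,000.00 + $14,140.00 = $42,140.00

A = P + I = P(1 + rt) = $42,140.00


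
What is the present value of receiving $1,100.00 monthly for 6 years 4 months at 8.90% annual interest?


Present value of an ordinary annuity: PV = PMT × (1 − (1 + r)^(−n)) / r
Monthly rate r = 0.089/12 ≈ 0.00741667, n = 76
PV = $1,100.00 × (1 − (1 + 0.089/12)^(−76)) / (0.089/12)
PV = $1,100.00 × 57.936613
PV = $63,730.27

PV = PMT × (1-(1+r)^(-n))/r = $63,730.27


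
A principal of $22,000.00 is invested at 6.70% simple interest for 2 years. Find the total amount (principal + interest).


Total amount formula: A = P(1 + rt) = P + P·r·t
Interest: I = P × r × t = $22,000.00 × 0.067 × 2 = $2,948.00
A = P + I = $22,000.00 + $2,948.00 = $24,948.00

A = P + I = P(1 + rt) = $24,948.00


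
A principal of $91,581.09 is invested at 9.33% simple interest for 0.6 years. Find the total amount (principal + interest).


Total amount formula: A = P(1 + rt) = P + P·r·t
Interest: I = P × r × t = $91,581.09 × 0.0933 × 0.6 = $5,126.71
A = P + I = $91,581.09 + $5,126.71 = $96,707.80

A = P + I = P(1 + rt) = $96,707.80


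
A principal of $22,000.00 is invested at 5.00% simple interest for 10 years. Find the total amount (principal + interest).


Total amount formula: A = P(1 + rt) = P + P·r·t
Interest: I = P × r × t = $22,000.00 × 0.05 × 10 = $11,000.00
A = P + I = $22,000.00 + $11,000.00 = $33,000.00

A = P + I = P(1 + rt) = $33,000.00


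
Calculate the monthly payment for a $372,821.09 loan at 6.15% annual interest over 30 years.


Loan payment formula: PMT = PV × r / (1 − (1 + r)^(−n))
Monthly rate r = 0.0615/12 = 0.005125, n = 360 months
Denominator: 1 − (1 + 0.0615/12)^(−360) = 0.841228
PMT = $372,821.09 × (0.0615/12) / 0.841228
PMT = $2,271.33 per month

PMT = PV × r / (1-(1+r)^(-n)) = $2,271.33/month


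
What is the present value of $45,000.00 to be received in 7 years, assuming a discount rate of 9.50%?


Present value formula: PV = FV / (1 + r)^t
PV = $45,000.00 / (1 + 0.095)^7
PV = $45,000.00 / 1.8875516
PV = $23,840.41

PV = FV / (1 + r)^t = $23,840.41


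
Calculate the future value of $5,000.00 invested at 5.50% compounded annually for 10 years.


Compound interest formula: A = P(1 + r/n)^(nt)
A = $5,000.00 × (1 + 0.055/1)^(1 × 10)
Growth factor: (1 + 0.055/1)^10 = 1.708144
A = $5,000.00 × 1.708144
A = $8,540.72

A = P(1 + r/n)^(nt) = $8,540.72


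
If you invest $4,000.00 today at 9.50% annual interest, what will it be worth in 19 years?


Future value formula: FV = PV × (1 + r)^t
FV = $4,000.00 × (1 + 0.095)^19
FV = $4,000.00 × 5.608778
FV = $22,435.11

FV = PV × (1 + r)^t = $22,435.11


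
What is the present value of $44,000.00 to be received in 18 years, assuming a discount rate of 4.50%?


Present value formula: PV = FV / (1 + r)^t
PV = $44,000.00 / (1 + 0.045)^18
PV = $44,000.00 / 2.2084788
PV = $19,923.22

PV = FV / (1 + r)^t = $19,923.22


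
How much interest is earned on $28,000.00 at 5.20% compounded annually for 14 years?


Compound interest earned = final amount − principal.
A = P(1 + r/n)^(nt) = $28,000.00 × (1 + 0.052/1)^(1 × 14) = $56,934.88
Interest = A − P = $56,934.88 − $28,000.00 = $28,934.88

Interest = A - P = $28,934.88


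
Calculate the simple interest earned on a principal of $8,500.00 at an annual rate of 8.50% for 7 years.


Simple interest formula: I = P × r × t
I = $8,500.00 × 0.085 × 7
I = $5,057.50

I = P × r × t = $5,057.50


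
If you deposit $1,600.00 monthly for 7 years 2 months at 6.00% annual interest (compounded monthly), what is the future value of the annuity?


Future value of an ordinary annuity: FV = PMT × ((1 + r)^n − 1) / r
Monthly rate r = 0.06/12 = 0.005, n = 86
FV = $1,600.00 × ((1 + 0.06/12)^86 − 1) / (0.06/12)
FV = $1,600.00 × 107.122268
FV = $171,395.63

FV = PMT × ((1+r)^n - 1)/r = $171,395.63


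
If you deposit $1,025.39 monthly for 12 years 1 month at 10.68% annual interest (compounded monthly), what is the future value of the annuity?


Future value of an ordinary annuity: FV = PMT × ((1 + r)^n − 1) / r
Monthly rate r = 0.1068/12 = 0.0089, n = 145
FV = $1,025.39 × ((1 + 0.1068/12)^145 − 1) / (0.1068/12)
FV = $1,025.39 × 293.698091
FV = $301,155.09

FV = PMT × ((1+r)^n - 1)/r = $301,155.09


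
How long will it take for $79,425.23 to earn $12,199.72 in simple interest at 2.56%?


Rearrange the simple interest formula for t:
I = P × r × t  ⇒  t = I / (P × r)
t = $12,199.72 / ($79,425.23 × 0.0256)
t = 6

t = I/(P×r) = 6 years


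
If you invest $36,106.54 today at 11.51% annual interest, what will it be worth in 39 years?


Future value formula: FV = PV × (1 + r)^t
FV = $36,106.54 × (1 + 0.1151)^39
FV = $36,106.54 × 70.0226942
FV = $2,528,277.21

FV = PV × (1 + r)^t = $2,528,277.21


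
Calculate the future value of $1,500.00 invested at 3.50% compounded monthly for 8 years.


Compound interest formula: A = P(1 + r/n)^(nt)
A = $1,500.00 × (1 + 0.035/12)^(12 × 8)
Growth factor: (1 + 0.035/12)^96 = 1.322591
A = $1,500.00 × 1.322591
A = $1,983.89

A = P(1 + r/n)^(nt) = $1,983.89


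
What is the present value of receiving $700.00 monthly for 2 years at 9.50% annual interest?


Present value of an ordinary annuity: PV = PMT × (1 − (1 + r)^(−n)) / r
Monthly rate r = 0.095/12 ≈ 0.00791667, n = 24
PV = $700.00 × (1 − (1 + 0.095/12)^(−24)) / (0.095/12)
PV = $700.00 × 21.779615
PV = $15,245.73

PV = PMT × (1-(1+r)^(-n))/r = $15,245.73


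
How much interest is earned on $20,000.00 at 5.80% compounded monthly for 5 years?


Compound interest earned = final amount − principal.
A = P(1 + r/n)^(nt) = $20,000.00 × (1 + 0.058/12)^(12 × 5) = $26,709.88
Interest = A − P = $26,709.88 − $20,000.00 = $6,709.88

Interest = A - P = $6,709.88


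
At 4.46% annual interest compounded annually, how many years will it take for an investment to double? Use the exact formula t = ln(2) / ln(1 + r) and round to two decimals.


Doubling condition: (1 + r)^t = 2
Take ln of both sides: t × ln(1 + r) = ln(2)
t = ln(2) / ln(1 + r)
t = 0.693147 / 0.043634
t = 15.89

t = ln(2) / ln(1 + r) = 15.89 years


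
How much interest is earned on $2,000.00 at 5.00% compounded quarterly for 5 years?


Compound interest earned = final amount − principal.
A = P(1 + r/n)^(nt) = $2,000.00 × (1 + 0.05/4)^(4 × 5) = $2,564.07
Interest = A − P = $2,564.07 − $2,000.00 = $564.07

Interest = A - P = $564.07


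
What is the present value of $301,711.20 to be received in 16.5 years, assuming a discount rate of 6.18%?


Present value formula: PV = FV / (1 + r)^t
PV = $301,711.20 / (1 + 0.0618)^16.5
PV = $301,711.20 / 2.6897065
PV = $112,172.54

PV = FV / (1 + r)^t = $112,172.54


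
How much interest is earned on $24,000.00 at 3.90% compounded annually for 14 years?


Compound interest earned = final amount − principal.
A = P(1 + r/n)^(nt) = $24,000.00 × (1 + 0.039/1)^(1 × 14) = $41,004.25
Interest = A − P = $41,004.25 − $24,000.00 = $17,004.25

Interest = A - P = $17,004.25


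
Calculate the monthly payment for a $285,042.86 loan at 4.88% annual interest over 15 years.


Loan payment formula: PMT = PV × r / (1 − (1 + r)^(−n))
Monthly rate r = 0.0488/12 ≈ 0.00406667, n = 180 months
Denominator: 1 − (1 + 0.0488/12)^(−180) = 0.518339
PMT = $285,042.86 × (0.0488/12) / 0.518339
PMT = $2,236.32 per month

PMT = PV × r / (1-(1+r)^(-n)) = $2,236.32/month


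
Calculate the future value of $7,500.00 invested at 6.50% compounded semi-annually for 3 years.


Compound interest formula: A = P(1 + r/n)^(nt)
A = $7,500.00 × (1 + 0.065/2)^(2 × 3)
Growth factor: (1 + 0.065/2)^6 = 1.211547
A = $7,500.00 × 1.211547
A = $9,086.60

A = P(1 + r/n)^(nt) = $9,086.60


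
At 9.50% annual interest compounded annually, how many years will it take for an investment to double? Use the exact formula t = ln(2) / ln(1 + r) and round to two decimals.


Doubling condition: (1 + r)^t = 2
Take ln of both sides: t × ln(1 + r) = ln(2)
t = ln(2) / ln(1 + r)
t = 0.693147 / 0.090754
t = 7.64

t = ln(2) / ln(1 + r) = 7.64 years


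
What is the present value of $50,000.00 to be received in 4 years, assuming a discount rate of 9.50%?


Present value formula: PV = FV / (1 + r)^t
PV = $50,000.00 / (1 + 0.095)^4
PV = $50,000.00 / 1.437661
PV = $34,778.71

PV = FV / (1 + r)^t = $34,778.71


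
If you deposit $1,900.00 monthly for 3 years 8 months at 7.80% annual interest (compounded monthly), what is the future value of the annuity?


Future value of an ordinary annuity: FV = PMT × ((1 + r)^n − 1) / r
Monthly rate r = 0.078/12 = 0.0065, n = 44
FV = $1,900.00 × ((1 + 0.078/12)^44 − 1) / (0.078/12)
FV = $1,900.00 × 50.747863
FV = $96,420.94

FV = PMT × ((1+r)^n - 1)/r = $96,420.94


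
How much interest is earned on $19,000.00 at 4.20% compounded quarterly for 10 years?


Compound interest earned = final amount − principal.
A = P(1 + r/n)^(nt) = $19,000.00 × (1 + 0.042/4)^(4 × 10) = $28,854.02
Interest = A − P = $28,854.02 − $19,000.00 = $9,854.02

Interest = A - P = $9,854.02


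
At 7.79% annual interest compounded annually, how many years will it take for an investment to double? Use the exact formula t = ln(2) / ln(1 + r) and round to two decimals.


Doubling condition: (1 + r)^t = 2
Take ln of both sides: t × ln(1 + r) = ln(2)
t = ln(2) / ln(1 + r)
t = 0.693147 / 0.075015
t = 9.24

t = ln(2) / ln(1 + r) = 9.24 years


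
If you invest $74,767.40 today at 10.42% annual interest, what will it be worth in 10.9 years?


Future value formula: FV = PV × (1 + r)^t
FV = $74,767.40 × (1 + 0.1042)^10.9
FV = $74,767.40 × 2.9459163
FV = $220,258.50

FV = PV × (1 + r)^t = $220,258.50


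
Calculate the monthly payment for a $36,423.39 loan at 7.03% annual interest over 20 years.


Loan payment formula: PMT = PV × r / (1 − (1 + r)^(−n))
Monthly rate r = 0.0703/12 ≈ 0.00585833, n = 240 months
Denominator: 1 − (1 + 0.0703/12)^(−240) = 0.753871
PMT = $36,423.39 × (0.0703/12) / 0.753871
PMT = $283.05 per month

PMT = PV × r / (1-(1+r)^(-n)) = $283.05/month


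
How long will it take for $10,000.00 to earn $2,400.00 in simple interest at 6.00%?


Rearrange the simple interest formula for t:
I = P × r × t  ⇒  t = I / (P × r)
t = $2,400.00 / ($10,000.00 × 0.06)
t = 4

t = I/(P×r) = 4 years


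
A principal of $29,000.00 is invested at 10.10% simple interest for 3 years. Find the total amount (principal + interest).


Total amount formula: A = P(1 + rt) = P + P·r·t
Interest: I = P × r × t = $29,000.00 × 0.101 × 3 = $8,787.00
A = P + I = $29,000.00 + $8,787.00 = $37,787.00

A = P + I = P(1 + rt) = $37,787.00


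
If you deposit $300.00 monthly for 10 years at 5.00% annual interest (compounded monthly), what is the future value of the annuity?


Future value of an ordinary annuity: FV = PMT × ((1 + r)^n − 1) / r
Monthly rate r = 0.05/12 ≈ 0.00416667, n = 120
FV = $300.00 × ((1 + 0.05/12)^120 − 1) / (0.05/12)
FV = $300.00 × 155.282279
FV = $46,584.68

FV = PMT × ((1+r)^n - 1)/r = $46,584.68


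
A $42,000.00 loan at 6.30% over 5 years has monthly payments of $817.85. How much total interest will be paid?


Total paid over the life of the loan = PMT × n.
Total paid = $817.85 × 60 = $49,071.00
Total interest = total paid − principal = $49,071.00 − $42,000.00 = $7,071.00

Total interest = (PMT × n) - PV = $7,071.00


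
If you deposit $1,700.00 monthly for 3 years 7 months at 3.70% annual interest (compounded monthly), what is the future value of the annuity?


Future value of an ordinary annuity: FV = PMT × ((1 + r)^n − 1) / r
Monthly rate r = 0.037/12 ≈ 0.00308333, n = 43
FV = $1,700.00 × ((1 + 0.037/12)^43 − 1) / (0.037/12)
FV = $1,700.00 × 45.905281
FV = $78,038.98

FV = PMT × ((1+r)^n - 1)/r = $78,038.98


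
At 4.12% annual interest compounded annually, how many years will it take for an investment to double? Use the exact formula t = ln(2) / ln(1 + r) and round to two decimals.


Doubling condition: (1 + r)^t = 2
Take ln of both sides: t × ln(1 + r) = ln(2)
t = ln(2) / ln(1 + r)
t = 0.693147 / 0.040374
t = 17.17

t = ln(2) / ln(1 + r) = 17.17 years


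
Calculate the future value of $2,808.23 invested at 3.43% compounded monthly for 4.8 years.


Compound interest formula: A = P(1 + r/n)^(nt)
A = $2,808.23 × (1 + 0.0343/12)^(12 × 4.8)
Growth factor: (1 + 0.0343/12)^57.6 = 1.178692
A = $2,808.23 × 1.178692
A = $3,310.04

A = P(1 + r/n)^(nt) = $3,310.04


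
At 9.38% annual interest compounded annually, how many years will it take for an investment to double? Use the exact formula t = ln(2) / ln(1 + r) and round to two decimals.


Doubling condition: (1 + r)^t = 2
Take ln of both sides: t × ln(1 + r) = ln(2)
t = ln(2) / ln(1 + r)
t = 0.693147 / 0.089658
t = 7.73

t = ln(2) / ln(1 + r) = 7.73 years


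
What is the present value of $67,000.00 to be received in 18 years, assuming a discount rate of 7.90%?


Present value formula: PV = FV / (1 + r)^t
PV = $67,000.00 / (1 + 0.079)^18
PV = $67,000.00 / 3.929941
PV = $17,048.60

PV = FV / (1 + r)^t = $17,048.60


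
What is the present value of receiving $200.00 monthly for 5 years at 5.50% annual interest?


Present value of an ordinary annuity: PV = PMT × (1 − (1 + r)^(−n)) / r
Monthly rate r = 0.055/12 ≈ 0.00458333, n = 60
PV = $200.00 × (1 − (1 + 0.055/12)^(−60)) / (0.055/12)
PV = $200.00 × 52.352835
PV = $10,470.57

PV = PMT × (1-(1+r)^(-n))/r = $10,470.57


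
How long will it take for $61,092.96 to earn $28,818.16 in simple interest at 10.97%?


Rearrange the simple interest formula for t:
I = P × r × t  ⇒  t = I / (P × r)
t = $28,818.16 / ($61,092.96 × 0.1097)
t = 4.3

t = I/(P×r) = 4.3 years


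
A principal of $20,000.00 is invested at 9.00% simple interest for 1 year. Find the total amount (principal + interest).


Total amount formula: A = P(1 + rt) = P + P·r·t
Interest: I = P × r × t = $20,000.00 × 0.09 × 1 = $1,800.00
A = P + I = $20,000.00 + $1,800.00 = $21,800.00

A = P + I = P(1 + rt) = $21,800.00


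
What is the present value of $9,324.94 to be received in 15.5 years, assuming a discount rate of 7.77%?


Present value formula: PV = FV / (1 + r)^t
PV = $9,324.94 / (1 + 0.0777)^15.5
PV = $9,324.94 / 3.189460
PV = $2,923.67

PV = FV / (1 + r)^t = $2,923.67


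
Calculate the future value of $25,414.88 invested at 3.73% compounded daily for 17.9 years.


Compound interest formula: A = P(1 + r/n)^(nt)
A = $25,414.88 × (1 + 0.0373/365)^(365 × 17.9)
Growth factor: (1 + 0.0373/365)^6533.5 = 1.949623
A = $25,414.88 × 1.949623
A = $49,549.43

A = P(1 + r/n)^(nt) = $49,549.43


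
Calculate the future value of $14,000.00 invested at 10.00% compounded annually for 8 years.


Compound interest formula: A = P(1 + r/n)^(nt)
A = $14,000.00 × (1 + 0.1/1)^(1 × 8)
Growth factor: (1 + 0.1/1)^8 = 2.1435888
A = $14,000.00 × 2.1435888
A = $30,010.24

A = P(1 + r/n)^(nt) = $30,010.24


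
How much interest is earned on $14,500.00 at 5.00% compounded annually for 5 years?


Compound interest earned = final amount − principal.
A = P(1 + r/n)^(nt) = $14,500.00 × (1 + 0.05/1)^(1 × 5) = $18,506.08
Interest = A − P = $18,506.08 − $14,500.00 = $4,006.08

Interest = A - P = $4,006.08


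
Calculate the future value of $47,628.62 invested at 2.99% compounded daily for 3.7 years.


Compound interest formula: A = P(1 + r/n)^(nt)
A = $47,628.62 × (1 + 0.0299/365)^(365 × 3.7)
Growth factor: (1 + 0.0299/365)^1350.5 = 1.1169765
A = $47,628.62 × 1.1169765
A = $53,200.05

A = P(1 + r/n)^(nt) = $53,200.05


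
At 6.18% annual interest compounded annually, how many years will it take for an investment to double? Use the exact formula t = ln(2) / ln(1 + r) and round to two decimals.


Doubling condition: (1 + r)^t = 2
Take ln of both sides: t × ln(1 + r) = ln(2)
t = ln(2) / ln(1 + r)
t = 0.693147 / 0.059966
t = 11.56

t = ln(2) / ln(1 + r) = 11.56 years


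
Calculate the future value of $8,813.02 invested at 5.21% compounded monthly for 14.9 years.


Compound interest formula: A = P(1 + r/n)^(nt)
A = $8,813.02 × (1 + 0.0521/12)^(12 × 14.9)
Growth factor: (1 + 0.0521/12)^178.8 = 2.169745
A = $8,813.02 × 2.169745
A = $19,122.01

A = P(1 + r/n)^(nt) = $19,122.01


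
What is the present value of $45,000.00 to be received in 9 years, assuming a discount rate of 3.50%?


Present value formula: PV = FV / (1 + r)^t
PV = $45,000.00 / (1 + 0.035)^9
PV = $45,000.00 / 1.3628974
PV = $33,017.89

PV = FV / (1 + r)^t = $33,017.89


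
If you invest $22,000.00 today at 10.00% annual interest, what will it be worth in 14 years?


Future value formula: FV = PV × (1 + r)^t
FV = $22,000.00 × (1 + 0.1)^14
FV = $22,000.00 × 3.797498
FV = $83,544.96

FV = PV × (1 + r)^t = $83,544.96


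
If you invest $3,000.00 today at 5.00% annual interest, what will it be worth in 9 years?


Future value formula: FV = PV × (1 + r)^t
FV = $3,000.00 × (1 + 0.05)^9
FV = $3,000.00 × 1.551328
FV = $4,653.98

FV = PV × (1 + r)^t = $4,653.98


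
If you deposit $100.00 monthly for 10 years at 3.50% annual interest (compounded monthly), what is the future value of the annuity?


Future value of an ordinary annuity: FV = PMT × ((1 + r)^n − 1) / r
Monthly rate r = 0.035/12 ≈ 0.00291667, n = 120
FV = $100.00 × ((1 + 0.035/12)^120 − 1) / (0.035/12)
FV = $100.00 × 143.432510
FV = $14,343.25

FV = PMT × ((1+r)^n - 1)/r = $14,343.25


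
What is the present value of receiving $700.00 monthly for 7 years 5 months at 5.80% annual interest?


Present value of an ordinary annuity: PV = PMT × (1 − (1 + r)^(−n)) / r
Monthly rate r = 0.058/12 ≈ 0.00483333, n = 89
PV = $700.00 × (1 − (1 + 0.058/12)^(−89)) / (0.058/12)
PV = $700.00 × 72.191379
PV = $50,533.97

PV = PMT × (1-(1+r)^(-n))/r = $50,533.97


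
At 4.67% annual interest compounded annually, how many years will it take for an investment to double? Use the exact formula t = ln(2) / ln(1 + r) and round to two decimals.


Doubling condition: (1 + r)^t = 2
Take ln of both sides: t × ln(1 + r) = ln(2)
t = ln(2) / ln(1 + r)
t = 0.693147 / 0.045642
t = 15.19

t = ln(2) / ln(1 + r) = 15.19 years


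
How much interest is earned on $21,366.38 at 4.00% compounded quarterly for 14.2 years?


Compound interest earned = final amount − principal.
A = P(1 + r/n)^(nt) = $21,366.38 × (1 + 0.04/4)^(4 × 14.2) = $37,599.75
Interest = A − P = $37,599.75 − $21,366.38 = $16,233.37

Interest = A - P = $16,233.37


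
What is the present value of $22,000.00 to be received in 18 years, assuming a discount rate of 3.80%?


Present value formula: PV = FV / (1 + r)^t
PV = $22,000.00 / (1 + 0.038)^18
PV = $22,000.00 / 1.956827
PV = $11,242.69

PV = FV / (1 + r)^t = $11,242.69


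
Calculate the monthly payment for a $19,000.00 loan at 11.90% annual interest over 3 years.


Loan payment formula: PMT = PV × r / (1 − (1 + r)^(−n))
Monthly rate r = 0.119/12 ≈ 0.00991667, n = 36 months
Denominator: 1 − (1 + 0.119/12)^(−36) = 0.298996
PMT = $19,000.00 × (0.119/12) / 0.298996
PMT = $630.16 per month

PMT = PV × r / (1-(1+r)^(-n)) = $630.16/month


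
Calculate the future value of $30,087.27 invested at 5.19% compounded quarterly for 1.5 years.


Compound interest formula: A = P(1 + r/n)^(nt)
A = $30,087.27 × (1 + 0.0519/4)^(4 × 1.5)
Growth factor: (1 + 0.0519/4)^6 = 1.0804194
A = $30,087.27 × 1.0804194
A = $32,506.87

A = P(1 + r/n)^(nt) = $32,506.87


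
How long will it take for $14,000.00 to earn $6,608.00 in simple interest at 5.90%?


Rearrange the simple interest formula for t:
I = P × r × t  ⇒  t = I / (P × r)
t = $6,608.00 / ($14,000.00 × 0.059)
t = 8

t = I/(P×r) = 8 years


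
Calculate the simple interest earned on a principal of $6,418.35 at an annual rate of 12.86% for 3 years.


Simple interest formula: I = P × r × t
I = $6,418.35 × 0.1286 × 3
I = $2,476.20

I = P × r × t = $2,476.20


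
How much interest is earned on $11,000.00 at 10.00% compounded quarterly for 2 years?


Compound interest earned = final amount − principal.
A = P(1 + r/n)^(nt) = $11,000.00 × (1 + 0.1/4)^(4 × 2) = $13,402.43
Interest = A − P = $13,402.43 − $11,000.00 = $2,402.43

Interest = A - P = $2,402.43


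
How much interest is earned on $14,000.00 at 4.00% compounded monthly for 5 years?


Compound interest earned = final amount − principal.
A = P(1 + r/n)^(nt) = $14,000.00 × (1 + 0.04/12)^(12 × 5) = $17,093.95
Interest = A − P = $17,093.95 − $14,000.00 = $3,093.95

Interest = A - P = $3,093.95


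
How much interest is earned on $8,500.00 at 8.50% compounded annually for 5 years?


Compound interest earned = final amount − principal.
A = P(1 + r/n)^(nt) = $8,500.00 × (1 + 0.085/1)^(1 × 5) = $12,781.08
Interest = A − P = $12,781.08 − $8,500.00 = $4,281.08

Interest = A - P = $4,281.08


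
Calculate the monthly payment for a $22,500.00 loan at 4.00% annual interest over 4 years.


Loan payment formula: PMT = PV × r / (1 − (1 + r)^(−n))
Monthly rate r = 0.04/12 ≈ 0.00333333, n = 48 months
Denominator: 1 − (1 + 0.04/12)^(−48) = 0.147629
PMT = $22,500.00 × (0.04/12) / 0.147629
PMT = $508.03 per month

PMT = PV × r / (1-(1+r)^(-n)) = $508.03/month


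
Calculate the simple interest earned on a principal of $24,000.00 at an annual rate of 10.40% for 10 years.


Simple interest formula: I = P × r × t
I = $24,000.00 × 0.104 × 10
I = $24,960.00

I = P × r × t = $24,960.00


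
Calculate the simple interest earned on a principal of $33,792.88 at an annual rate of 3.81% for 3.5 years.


Simple interest formula: I = P × r × t
I = $33,792.88 × 0.0381 × 3.5
I = $4,506.28

I = P × r × t = $4,506.28


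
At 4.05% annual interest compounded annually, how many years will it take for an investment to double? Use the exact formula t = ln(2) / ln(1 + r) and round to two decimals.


Doubling condition: (1 + r)^t = 2
Take ln of both sides: t × ln(1 + r) = ln(2)
t = ln(2) / ln(1 + r)
t = 0.693147 / 0.039701
t = 17.46

t = ln(2) / ln(1 + r) = 17.46 years


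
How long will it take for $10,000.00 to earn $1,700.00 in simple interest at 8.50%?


Rearrange the simple interest formula for t:
I = P × r × t  ⇒  t = I / (P × r)
t = $1,700.00 / ($10,000.00 × 0.085)
t = 2

t = I/(P×r) = 2 years


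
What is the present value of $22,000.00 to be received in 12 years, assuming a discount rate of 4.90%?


Present value formula: PV = FV / (1 + r)^t
PV = $22,000.00 / (1 + 0.049)^12
PV = $22,000.00 / 1.775439
PV = $12,391.30

PV = FV / (1 + r)^t = $12,391.30


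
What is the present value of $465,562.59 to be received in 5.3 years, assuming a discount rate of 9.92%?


Present value formula: PV = FV / (1 + r)^t
PV = $465,562.59 / (1 + 0.0992)^5.3
PV = $465,562.59 / 1.6508462
PV = $282,014.51

PV = FV / (1 + r)^t = $282,014.51


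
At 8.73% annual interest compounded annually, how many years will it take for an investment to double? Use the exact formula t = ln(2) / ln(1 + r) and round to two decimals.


Doubling condition: (1 + r)^t = 2
Take ln of both sides: t × ln(1 + r) = ln(2)
t = ln(2) / ln(1 + r)
t = 0.693147 / 0.083698
t = 8.28

t = ln(2) / ln(1 + r) = 8.28 years


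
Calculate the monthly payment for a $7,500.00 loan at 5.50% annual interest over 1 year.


Loan payment formula: PMT = PV × r / (1 − (1 + r)^(−n))
Monthly rate r = 0.055/12 ≈ 0.00458333, n = 12 months
Denominator: 1 − (1 + 0.055/12)^(−12) = 0.0533959
PMT = $7,500.00 × (0.055/12) / 0.0533959
PMT = $643.78 per month

PMT = PV × r / (1-(1+r)^(-n)) = $643.78/month


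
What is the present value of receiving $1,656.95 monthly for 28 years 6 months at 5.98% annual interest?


Present value of an ordinary annuity: PV = PMT × (1 − (1 + r)^(−n)) / r
Monthly rate r = 0.0598/12 ≈ 0.00498333, n = 342
PV = $1,656.95 × (1 − (1 + 0.0598/12)^(−342)) / (0.0598/12)
PV = $1,656.95 × 164.012470
PV = $271,760.46

PV = PMT × (1-(1+r)^(-n))/r = $271,760.46


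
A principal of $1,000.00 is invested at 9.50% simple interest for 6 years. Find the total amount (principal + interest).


Total amount formula: A = P(1 + rt) = P + P·r·t
Interest: I = P × r × t = $1,000.00 × 0.095 × 6 = $570.00
A = P + I = $1,000.00 + $570.00 = $1,570.00

A = P + I = P(1 + rt) = $1,570.00


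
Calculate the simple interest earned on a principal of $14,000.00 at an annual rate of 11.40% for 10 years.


Simple interest formula: I = P × r × t
I = $14,000.00 × 0.114 × 10
I = $15,960.00

I = P × r × t = $15,960.00


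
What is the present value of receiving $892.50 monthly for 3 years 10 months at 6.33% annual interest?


Present value of an ordinary annuity: PV = PMT × (1 − (1 + r)^(−n)) / r
Monthly rate r = 0.0633/12 = 0.005275, n = 46
PV = $892.50 × (1 − (1 + 0.0633/12)^(−46)) / (0.0633/12)
PV = $892.50 × 40.749468
PV = $36,368.90

PV = PMT × (1-(1+r)^(-n))/r = $36,368.90


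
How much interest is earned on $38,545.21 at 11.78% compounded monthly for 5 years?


Compound interest earned = final amount − principal.
A = P(1 + r/n)^(nt) = $38,545.21 × (1 + 0.1178/12)^(12 × 5) = $69,266.38
Interest = A − P = $69,266.38 − $38,545.21 = $30,721.17

Interest = A - P = $30,721.17


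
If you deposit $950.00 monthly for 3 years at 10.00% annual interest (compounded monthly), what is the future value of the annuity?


Future value of an ordinary annuity: FV = PMT × ((1 + r)^n − 1) / r
Monthly rate r = 0.1/12 ≈ 0.00833333, n = 36
FV = $950.00 × ((1 + 0.1/12)^36 − 1) / (0.1/12)
FV = $950.00 × 41.781821
FV = $39,692.73

FV = PMT × ((1+r)^n - 1)/r = $39,692.73


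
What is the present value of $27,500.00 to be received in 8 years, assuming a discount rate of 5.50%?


Present value formula: PV = FV / (1 + r)^t
PV = $27,500.00 / (1 + 0.055)^8
PV = $27,500.00 / 1.5346865
PV = $17,918.97

PV = FV / (1 + r)^t = $17,918.97


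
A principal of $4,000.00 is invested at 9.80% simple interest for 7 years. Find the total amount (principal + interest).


Total amount formula: A = P(1 + rt) = P + P·r·t
Interest: I = P × r × t = $4,000.00 × 0.098 × 7 = $2,744.00
A = P + I = $4,000.00 + $2,744.00 = $6,744.00

A = P + I = P(1 + rt) = $6,744.00


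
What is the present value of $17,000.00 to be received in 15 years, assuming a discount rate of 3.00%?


Present value formula: PV = FV / (1 + r)^t
PV = $17,000.00 / (1 + 0.03)^15
PV = $17,000.00 / 1.5579674
PV = $10,911.65

PV = FV / (1 + r)^t = $10,911.65


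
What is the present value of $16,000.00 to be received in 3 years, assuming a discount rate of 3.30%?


Present value formula: PV = FV / (1 + r)^t
PV = $16,000.00 / (1 + 0.033)^3
PV = $16,000.00 / 1.102303
PV = $14,515.07

PV = FV / (1 + r)^t = $14,515.07


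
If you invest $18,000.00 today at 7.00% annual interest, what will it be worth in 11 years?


Future value formula: FV = PV × (1 + r)^t
FV = $18,000.00 × (1 + 0.07)^11
FV = $18,000.00 × 2.104852
FV = $37,887.34

FV = PV × (1 + r)^t = $37,887.34


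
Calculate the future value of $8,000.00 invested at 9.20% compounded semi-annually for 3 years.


Compound interest formula: A = P(1 + r/n)^(nt)
A = $8,000.00 × (1 + 0.092/2)^(2 × 3)
Growth factor: (1 + 0.092/2)^6 = 1.309755
A = $8,000.00 × 1.309755
A = $10,478.04

A = P(1 + r/n)^(nt) = $10,478.04


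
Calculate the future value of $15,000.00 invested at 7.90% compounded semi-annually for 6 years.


Compound interest formula: A = P(1 + r/n)^(nt)
A = $15,000.00 × (1 + 0.079/2)^(2 × 6)
Growth factor: (1 + 0.079/2)^12 = 1.591820
A = $15,000.00 × 1.591820
A = $23,877.30

A = P(1 + r/n)^(nt) = $23,877.30


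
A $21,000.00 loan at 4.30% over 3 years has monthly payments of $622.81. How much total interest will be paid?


Total paid over the life of the loan = PMT × n.
Total paid = $622.81 × 36 = $22,421.16
Total interest = total paid − principal = $22,421.16 − $21,000.00 = $1,421.16

Total interest = (PMT × n) - PV = $1,421.16


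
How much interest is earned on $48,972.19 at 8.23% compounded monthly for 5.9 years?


Compound interest earned = final amount − principal.
A = P(1 + r/n)^(nt) = $48,972.19 × (1 + 0.0823/12)^(12 × 5.9) = $79,452.95
Interest = A − P = $79,452.95 − $48,972.19 = $30,480.76

Interest = A - P = $30,480.76


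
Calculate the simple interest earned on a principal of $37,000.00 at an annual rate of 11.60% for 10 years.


Simple interest formula: I = P × r × t
I = $37,000.00 × 0.116 × 10
I = $42,920.00

I = P × r × t = $42,920.00


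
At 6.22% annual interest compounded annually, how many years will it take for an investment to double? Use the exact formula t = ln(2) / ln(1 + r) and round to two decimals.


Doubling condition: (1 + r)^t = 2
Take ln of both sides: t × ln(1 + r) = ln(2)
t = ln(2) / ln(1 + r)
t = 0.693147 / 0.060342
t = 11.49

t = ln(2) / ln(1 + r) = 11.49 years


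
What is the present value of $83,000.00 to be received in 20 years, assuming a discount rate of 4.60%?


Present value formula: PV = FV / (1 + r)^t
PV = $83,000.00 / (1 + 0.046)^20
PV = $83,000.00 / 2.4582933
PV = $33,763.26

PV = FV / (1 + r)^t = $33,763.26


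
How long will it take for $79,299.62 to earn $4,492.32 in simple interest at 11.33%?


Rearrange the simple interest formula for t:
I = P × r × t  ⇒  t = I / (P × r)
t = $4,492.32 / ($79,299.62 × 0.1133)
t = 0.5

t = I/(P×r) = 0.5 years


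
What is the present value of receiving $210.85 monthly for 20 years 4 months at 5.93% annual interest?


Present value of an ordinary annuity: PV = PMT × (1 − (1 + r)^(−n)) / r
Monthly rate r = 0.0593/12 ≈ 0.00494167, n = 244
PV = $210.85 × (1 − (1 + 0.0593/12)^(−244)) / (0.0593/12)
PV = $210.85 × 141.581203
PV = $29,852.40

PV = PMT × (1-(1+r)^(-n))/r = $29,852.40


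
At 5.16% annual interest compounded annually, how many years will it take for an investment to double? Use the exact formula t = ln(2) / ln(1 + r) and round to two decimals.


Doubling condition: (1 + r)^t = 2
Take ln of both sides: t × ln(1 + r) = ln(2)
t = ln(2) / ln(1 + r)
t = 0.693147 / 0.050313
t = 13.78

t = ln(2) / ln(1 + r) = 13.78 years


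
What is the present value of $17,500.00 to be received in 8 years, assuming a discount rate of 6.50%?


Present value formula: PV = FV / (1 + r)^t
PV = $17,500.00 / (1 + 0.065)^8
PV = $17,500.00 / 1.6549957
PV = $10,574.05

PV = FV / (1 + r)^t = $10,574.05


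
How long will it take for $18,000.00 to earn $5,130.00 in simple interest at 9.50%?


Rearrange the simple interest formula for t:
I = P × r × t  ⇒  t = I / (P × r)
t = $5,130.00 / ($18,000.00 × 0.095)
t = 3

t = I/(P×r) = 3 years


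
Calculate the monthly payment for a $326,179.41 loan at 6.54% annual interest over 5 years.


Loan payment formula: PMT = PV × r / (1 − (1 + r)^(−n))
Monthly rate r = 0.0654/12 = 0.00545, n = 60 months
Denominator: 1 − (1 + 0.0654/12)^(−60) = 0.2782758
PMT = $326,179.41 × (0.0654/12) / 0.2782758
PMT = $6,388.19 per month

PMT = PV × r / (1-(1+r)^(-n)) = $6,388.19/month


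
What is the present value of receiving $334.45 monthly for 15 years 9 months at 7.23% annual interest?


Present value of an ordinary annuity: PV = PMT × (1 − (1 + r)^(−n)) / r
Monthly rate r = 0.0723/12 = 0.006025, n = 189
PV = $334.45 × (1 − (1 + 0.0723/12)^(−189)) / (0.0723/12)
PV = $334.45 × 112.643479
PV = $37,673.61

PV = PMT × (1-(1+r)^(-n))/r = $37,673.61


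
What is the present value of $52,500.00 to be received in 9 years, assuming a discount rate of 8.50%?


Present value formula: PV = FV / (1 + r)^t
PV = $52,500.00 / (1 + 0.085)^9
PV = $52,500.00 / 2.083856
PV = $25,193.68

PV = FV / (1 + r)^t = $25,193.68


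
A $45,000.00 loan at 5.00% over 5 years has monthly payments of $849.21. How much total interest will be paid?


Total paid over the life of the loan = PMT × n.
Total paid = $849.21 × 60 = $50,952.60
Total interest = total paid − principal = $50,952.60 − $45,000.00 = $5,952.60

Total interest = (PMT × n) - PV = $5,952.60


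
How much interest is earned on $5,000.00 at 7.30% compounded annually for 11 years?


Compound interest earned = final amount − principal.
A = P(1 + r/n)^(nt) = $5,000.00 × (1 + 0.073/1)^(1 × 11) = $10,853.43
Interest = A − P = $10,853.43 − $5,000.00 = $5,853.43

Interest = A - P = $5,853.43


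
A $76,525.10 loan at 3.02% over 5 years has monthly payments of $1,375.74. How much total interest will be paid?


Total paid over the life of the loan = PMT × n.
Total paid = $1,375.74 × 60 = $82,544.40
Total interest = total paid − principal = $82,544.40 − $76,525.10 = $6,019.30

Total interest = (PMT × n) - PV = $6,019.30


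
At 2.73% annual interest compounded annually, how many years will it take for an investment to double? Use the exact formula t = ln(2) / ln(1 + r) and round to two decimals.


Doubling condition: (1 + r)^t = 2
Take ln of both sides: t × ln(1 + r) = ln(2)
t = ln(2) / ln(1 + r)
t = 0.693147 / 0.026934
t = 25.74

t = ln(2) / ln(1 + r) = 25.74 years


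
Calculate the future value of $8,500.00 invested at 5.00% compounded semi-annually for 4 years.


Compound interest formula: A = P(1 + r/n)^(nt)
A = $8,500.00 × (1 + 0.05/2)^(2 × 4)
Growth factor: (1 + 0.05/2)^8 = 1.2184029
A = $8,500.00 × 1.2184029
A = $10,356.42

A = P(1 + r/n)^(nt) = $10,356.42


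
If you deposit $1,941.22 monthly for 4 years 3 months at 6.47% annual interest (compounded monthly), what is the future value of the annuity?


Future value of an ordinary annuity: FV = PMT × ((1 + r)^n − 1) / r
Monthly rate r = 0.0647/12 ≈ 0.00539167, n = 51
FV = $1,941.22 × ((1 + 0.0647/12)^51 − 1) / (0.0647/12)
FV = $1,941.22 × 58.520998
FV = $113,602.13

FV = PMT × ((1+r)^n - 1)/r = $113,602.13


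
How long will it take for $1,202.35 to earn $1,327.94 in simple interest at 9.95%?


Rearrange the simple interest formula for t:
I = P × r × t  ⇒  t = I / (P × r)
t = $1,327.94 / ($1,202.35 × 0.0995)
t = 11.1

t = I/(P×r) = 11.1 years


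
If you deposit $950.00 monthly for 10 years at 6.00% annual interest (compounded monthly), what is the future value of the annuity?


Future value of an ordinary annuity: FV = PMT × ((1 + r)^n − 1) / r
Monthly rate r = 0.06/12 = 0.005, n = 120
FV = $950.00 × ((1 + 0.06/12)^120 − 1) / (0.06/12)
FV = $950.00 × 163.879347
FV = $155,685.38

FV = PMT × ((1+r)^n - 1)/r = $155,685.38


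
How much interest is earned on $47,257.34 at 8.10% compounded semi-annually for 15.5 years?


Compound interest earned = final amount − principal.
A = P(1 + r/n)^(nt) = $47,257.34 × (1 + 0.081/2)^(2 × 15.5) = $161,798.28
Interest = A − P = $161,798.28 − $47,257.34 = $114,540.94

Interest = A - P = $114,540.94


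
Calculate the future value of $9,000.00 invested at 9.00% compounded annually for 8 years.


Compound interest formula: A = P(1 + r/n)^(nt)
A = $9,000.00 × (1 + 0.09/1)^(1 × 8)
Growth factor: (1 + 0.09/1)^8 = 1.9925626
A = $9,000.00 × 1.9925626
A = $17,933.06

A = P(1 + r/n)^(nt) = $17,933.06


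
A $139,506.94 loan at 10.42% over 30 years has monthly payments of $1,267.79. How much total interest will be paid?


Total paid over the life of the loan = PMT × n.
Total paid = $1,267.79 × 360 = $456,404.40
Total interest = total paid − principal = $456,404.40 − $139,506.94 = $316,897.46

Total interest = (PMT × n) - PV = $316,897.46


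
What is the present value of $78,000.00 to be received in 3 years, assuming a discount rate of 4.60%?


Present value formula: PV = FV / (1 + r)^t
PV = $78,000.00 / (1 + 0.046)^3
PV = $78,000.00 / 1.1444453
PV = $68,155.29

PV = FV / (1 + r)^t = $68,155.29


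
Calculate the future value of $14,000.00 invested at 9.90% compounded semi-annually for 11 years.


Compound interest formula: A = P(1 + r/n)^(nt)
A = $14,000.00 × (1 + 0.099/2)^(2 × 11)
Growth factor: (1 + 0.099/2)^22 = 2.894768
A = $14,000.00 × 2.894768
A = $40,526.75

A = P(1 + r/n)^(nt) = $40,526.75


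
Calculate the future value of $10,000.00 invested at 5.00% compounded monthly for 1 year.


Compound interest formula: A = P(1 + r/n)^(nt)
A = $10,000.00 × (1 + 0.05/12)^(12 × 1)
Growth factor: (1 + 0.05/12)^12 = 1.051162
A = $10,000.00 × 1.051162
A = $10,511.62

A = P(1 + r/n)^(nt) = $10,511.62


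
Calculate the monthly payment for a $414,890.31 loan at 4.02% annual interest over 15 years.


Loan payment formula: PMT = PV × r / (1 − (1 + r)^(−n))
Monthly rate r = 0.0402/12 = 0.00335, n = 180 months
Denominator: 1 − (1 + 0.0402/12)^(−180) = 0.452281
PMT = $414,890.31 × (0.0402/12) / 0.452281
PMT = $3,073.05 per month

PMT = PV × r / (1-(1+r)^(-n)) = $3,073.05/month


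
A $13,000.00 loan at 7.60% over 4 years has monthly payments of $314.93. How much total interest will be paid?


Total paid over the life of the loan = PMT × n.
Total paid = $314.93 × 48 = $15,116.64
Total interest = total paid − principal = $15,116.64 − $13,000.00 = $2,116.64

Total interest = (PMT × n) - PV = $2,116.64


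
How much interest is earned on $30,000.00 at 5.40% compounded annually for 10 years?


Compound interest earned = final amount − principal.
A = P(1 + r/n)^(nt) = $30,000.00 × (1 + 0.054/1)^(1 × 10) = $50,760.67
Interest = A − P = $50,760.67 − $30,000.00 = $20,760.67

Interest = A - P = $20,760.67


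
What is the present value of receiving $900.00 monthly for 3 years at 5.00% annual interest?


Present value of an ordinary annuity: PV = PMT × (1 − (1 + r)^(−n)) / r
Monthly rate r = 0.05/12 ≈ 0.00416667, n = 36
PV = $900.00 × (1 − (1 + 0.05/12)^(−36)) / (0.05/12)
PV = $900.00 × 33.365701
PV = $30,029.13

PV = PMT × (1-(1+r)^(-n))/r = $30,029.13


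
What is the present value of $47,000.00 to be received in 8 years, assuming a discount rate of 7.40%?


Present value formula: PV = FV / (1 + r)^t
PV = $47,000.00 / (1 + 0.074)^8
PV = $47,000.00 / 1.770249
PV = $26,549.94

PV = FV / (1 + r)^t = $26,549.94


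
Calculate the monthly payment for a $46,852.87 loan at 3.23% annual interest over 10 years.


Loan payment formula: PMT = PV × r / (1 − (1 + r)^(−n))
Monthly rate r = 0.0323/12 ≈ 0.00269167, n = 120 months
Denominator: 1 − (1 + 0.0323/12)^(−120) = 0.275712
PMT = $46,852.87 × (0.0323/12) / 0.275712
PMT = $457.41 per month

PMT = PV × r / (1-(1+r)^(-n)) = $457.41/month


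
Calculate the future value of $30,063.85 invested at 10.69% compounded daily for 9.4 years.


Compound interest formula: A = P(1 + r/n)^(nt)
A = $30,063.85 × (1 + 0.1069/365)^(365 × 9.4)
Growth factor: (1 + 0.1069/365)^3431 = 2.731123
A = $30,063.85 × 2.731123
A = $82,108.07

A = P(1 + r/n)^(nt) = $82,108.07
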